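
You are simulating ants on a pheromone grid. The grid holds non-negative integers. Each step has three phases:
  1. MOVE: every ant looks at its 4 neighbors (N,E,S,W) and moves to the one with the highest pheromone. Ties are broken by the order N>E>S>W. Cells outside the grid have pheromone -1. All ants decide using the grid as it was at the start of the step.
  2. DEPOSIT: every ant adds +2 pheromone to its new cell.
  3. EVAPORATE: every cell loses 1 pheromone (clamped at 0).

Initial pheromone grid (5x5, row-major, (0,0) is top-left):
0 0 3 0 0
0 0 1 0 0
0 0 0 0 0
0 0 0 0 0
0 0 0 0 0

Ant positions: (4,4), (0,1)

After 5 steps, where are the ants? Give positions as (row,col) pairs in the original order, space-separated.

Step 1: ant0:(4,4)->N->(3,4) | ant1:(0,1)->E->(0,2)
  grid max=4 at (0,2)
Step 2: ant0:(3,4)->N->(2,4) | ant1:(0,2)->E->(0,3)
  grid max=3 at (0,2)
Step 3: ant0:(2,4)->N->(1,4) | ant1:(0,3)->W->(0,2)
  grid max=4 at (0,2)
Step 4: ant0:(1,4)->N->(0,4) | ant1:(0,2)->E->(0,3)
  grid max=3 at (0,2)
Step 5: ant0:(0,4)->W->(0,3) | ant1:(0,3)->W->(0,2)
  grid max=4 at (0,2)

(0,3) (0,2)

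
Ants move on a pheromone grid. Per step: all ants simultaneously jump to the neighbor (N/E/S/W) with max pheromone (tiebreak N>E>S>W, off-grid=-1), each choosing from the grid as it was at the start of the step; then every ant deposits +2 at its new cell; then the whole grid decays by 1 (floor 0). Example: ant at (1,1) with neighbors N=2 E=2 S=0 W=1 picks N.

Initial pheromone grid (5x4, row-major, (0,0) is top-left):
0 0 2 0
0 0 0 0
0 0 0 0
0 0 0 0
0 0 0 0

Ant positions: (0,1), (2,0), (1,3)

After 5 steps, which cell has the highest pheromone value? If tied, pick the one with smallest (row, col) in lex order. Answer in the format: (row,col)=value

Step 1: ant0:(0,1)->E->(0,2) | ant1:(2,0)->N->(1,0) | ant2:(1,3)->N->(0,3)
  grid max=3 at (0,2)
Step 2: ant0:(0,2)->E->(0,3) | ant1:(1,0)->N->(0,0) | ant2:(0,3)->W->(0,2)
  grid max=4 at (0,2)
Step 3: ant0:(0,3)->W->(0,2) | ant1:(0,0)->E->(0,1) | ant2:(0,2)->E->(0,3)
  grid max=5 at (0,2)
Step 4: ant0:(0,2)->E->(0,3) | ant1:(0,1)->E->(0,2) | ant2:(0,3)->W->(0,2)
  grid max=8 at (0,2)
Step 5: ant0:(0,3)->W->(0,2) | ant1:(0,2)->E->(0,3) | ant2:(0,2)->E->(0,3)
  grid max=9 at (0,2)
Final grid:
  0 0 9 7
  0 0 0 0
  0 0 0 0
  0 0 0 0
  0 0 0 0
Max pheromone 9 at (0,2)

Answer: (0,2)=9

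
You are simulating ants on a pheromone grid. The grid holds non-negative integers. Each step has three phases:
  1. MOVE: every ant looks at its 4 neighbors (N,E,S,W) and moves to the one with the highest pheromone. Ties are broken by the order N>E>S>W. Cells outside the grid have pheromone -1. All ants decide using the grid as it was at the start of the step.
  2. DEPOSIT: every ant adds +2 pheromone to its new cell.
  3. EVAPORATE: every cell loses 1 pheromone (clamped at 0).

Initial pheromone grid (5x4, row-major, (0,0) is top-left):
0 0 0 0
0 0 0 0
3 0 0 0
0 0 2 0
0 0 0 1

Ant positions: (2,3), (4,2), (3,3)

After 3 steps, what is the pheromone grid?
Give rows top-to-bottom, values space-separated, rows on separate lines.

After step 1: ants at (1,3),(3,2),(3,2)
  0 0 0 0
  0 0 0 1
  2 0 0 0
  0 0 5 0
  0 0 0 0
After step 2: ants at (0,3),(2,2),(2,2)
  0 0 0 1
  0 0 0 0
  1 0 3 0
  0 0 4 0
  0 0 0 0
After step 3: ants at (1,3),(3,2),(3,2)
  0 0 0 0
  0 0 0 1
  0 0 2 0
  0 0 7 0
  0 0 0 0

0 0 0 0
0 0 0 1
0 0 2 0
0 0 7 0
0 0 0 0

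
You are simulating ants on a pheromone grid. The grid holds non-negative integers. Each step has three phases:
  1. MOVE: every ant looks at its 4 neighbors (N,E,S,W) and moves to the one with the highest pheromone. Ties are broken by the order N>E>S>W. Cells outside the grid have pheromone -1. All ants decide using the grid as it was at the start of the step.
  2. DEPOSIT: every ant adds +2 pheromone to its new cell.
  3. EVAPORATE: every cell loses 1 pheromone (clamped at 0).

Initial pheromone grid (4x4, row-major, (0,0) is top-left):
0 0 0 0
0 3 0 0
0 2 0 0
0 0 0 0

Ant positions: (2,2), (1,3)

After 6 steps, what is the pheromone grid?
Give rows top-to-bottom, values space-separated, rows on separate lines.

After step 1: ants at (2,1),(0,3)
  0 0 0 1
  0 2 0 0
  0 3 0 0
  0 0 0 0
After step 2: ants at (1,1),(1,3)
  0 0 0 0
  0 3 0 1
  0 2 0 0
  0 0 0 0
After step 3: ants at (2,1),(0,3)
  0 0 0 1
  0 2 0 0
  0 3 0 0
  0 0 0 0
After step 4: ants at (1,1),(1,3)
  0 0 0 0
  0 3 0 1
  0 2 0 0
  0 0 0 0
After step 5: ants at (2,1),(0,3)
  0 0 0 1
  0 2 0 0
  0 3 0 0
  0 0 0 0
After step 6: ants at (1,1),(1,3)
  0 0 0 0
  0 3 0 1
  0 2 0 0
  0 0 0 0

0 0 0 0
0 3 0 1
0 2 0 0
0 0 0 0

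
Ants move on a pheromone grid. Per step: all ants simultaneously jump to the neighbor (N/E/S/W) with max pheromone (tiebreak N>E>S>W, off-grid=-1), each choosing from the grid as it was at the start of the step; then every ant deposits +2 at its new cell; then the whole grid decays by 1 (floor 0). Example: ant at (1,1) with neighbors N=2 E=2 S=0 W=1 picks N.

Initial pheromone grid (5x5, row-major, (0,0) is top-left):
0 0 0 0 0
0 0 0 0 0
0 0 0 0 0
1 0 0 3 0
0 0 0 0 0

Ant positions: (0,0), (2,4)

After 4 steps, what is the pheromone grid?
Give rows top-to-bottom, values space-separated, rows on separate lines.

After step 1: ants at (0,1),(1,4)
  0 1 0 0 0
  0 0 0 0 1
  0 0 0 0 0
  0 0 0 2 0
  0 0 0 0 0
After step 2: ants at (0,2),(0,4)
  0 0 1 0 1
  0 0 0 0 0
  0 0 0 0 0
  0 0 0 1 0
  0 0 0 0 0
After step 3: ants at (0,3),(1,4)
  0 0 0 1 0
  0 0 0 0 1
  0 0 0 0 0
  0 0 0 0 0
  0 0 0 0 0
After step 4: ants at (0,4),(0,4)
  0 0 0 0 3
  0 0 0 0 0
  0 0 0 0 0
  0 0 0 0 0
  0 0 0 0 0

0 0 0 0 3
0 0 0 0 0
0 0 0 0 0
0 0 0 0 0
0 0 0 0 0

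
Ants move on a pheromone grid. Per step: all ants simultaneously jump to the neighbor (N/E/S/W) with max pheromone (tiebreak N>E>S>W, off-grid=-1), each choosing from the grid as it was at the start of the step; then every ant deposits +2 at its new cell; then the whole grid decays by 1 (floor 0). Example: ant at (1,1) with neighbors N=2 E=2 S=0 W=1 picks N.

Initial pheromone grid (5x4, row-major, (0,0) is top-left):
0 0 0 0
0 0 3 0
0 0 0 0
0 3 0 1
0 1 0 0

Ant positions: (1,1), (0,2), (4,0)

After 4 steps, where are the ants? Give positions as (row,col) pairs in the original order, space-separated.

Step 1: ant0:(1,1)->E->(1,2) | ant1:(0,2)->S->(1,2) | ant2:(4,0)->E->(4,1)
  grid max=6 at (1,2)
Step 2: ant0:(1,2)->N->(0,2) | ant1:(1,2)->N->(0,2) | ant2:(4,1)->N->(3,1)
  grid max=5 at (1,2)
Step 3: ant0:(0,2)->S->(1,2) | ant1:(0,2)->S->(1,2) | ant2:(3,1)->S->(4,1)
  grid max=8 at (1,2)
Step 4: ant0:(1,2)->N->(0,2) | ant1:(1,2)->N->(0,2) | ant2:(4,1)->N->(3,1)
  grid max=7 at (1,2)

(0,2) (0,2) (3,1)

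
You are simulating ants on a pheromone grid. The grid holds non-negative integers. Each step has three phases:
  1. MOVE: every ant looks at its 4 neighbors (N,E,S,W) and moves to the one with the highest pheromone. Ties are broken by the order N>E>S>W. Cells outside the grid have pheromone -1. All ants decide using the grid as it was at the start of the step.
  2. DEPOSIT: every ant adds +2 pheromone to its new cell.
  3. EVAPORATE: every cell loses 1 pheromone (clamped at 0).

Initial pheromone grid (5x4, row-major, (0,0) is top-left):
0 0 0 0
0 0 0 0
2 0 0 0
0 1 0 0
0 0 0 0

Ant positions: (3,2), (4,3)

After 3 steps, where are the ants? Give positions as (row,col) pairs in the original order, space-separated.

Step 1: ant0:(3,2)->W->(3,1) | ant1:(4,3)->N->(3,3)
  grid max=2 at (3,1)
Step 2: ant0:(3,1)->N->(2,1) | ant1:(3,3)->N->(2,3)
  grid max=1 at (2,1)
Step 3: ant0:(2,1)->S->(3,1) | ant1:(2,3)->N->(1,3)
  grid max=2 at (3,1)

(3,1) (1,3)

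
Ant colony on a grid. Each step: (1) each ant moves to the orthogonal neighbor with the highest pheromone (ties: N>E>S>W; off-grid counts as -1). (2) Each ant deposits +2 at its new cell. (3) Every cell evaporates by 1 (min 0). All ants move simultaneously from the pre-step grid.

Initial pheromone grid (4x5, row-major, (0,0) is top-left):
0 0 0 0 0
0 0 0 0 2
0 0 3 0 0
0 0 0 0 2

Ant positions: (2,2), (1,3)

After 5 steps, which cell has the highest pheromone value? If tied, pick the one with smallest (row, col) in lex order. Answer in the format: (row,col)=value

Step 1: ant0:(2,2)->N->(1,2) | ant1:(1,3)->E->(1,4)
  grid max=3 at (1,4)
Step 2: ant0:(1,2)->S->(2,2) | ant1:(1,4)->N->(0,4)
  grid max=3 at (2,2)
Step 3: ant0:(2,2)->N->(1,2) | ant1:(0,4)->S->(1,4)
  grid max=3 at (1,4)
Step 4: ant0:(1,2)->S->(2,2) | ant1:(1,4)->N->(0,4)
  grid max=3 at (2,2)
Step 5: ant0:(2,2)->N->(1,2) | ant1:(0,4)->S->(1,4)
  grid max=3 at (1,4)
Final grid:
  0 0 0 0 0
  0 0 1 0 3
  0 0 2 0 0
  0 0 0 0 0
Max pheromone 3 at (1,4)

Answer: (1,4)=3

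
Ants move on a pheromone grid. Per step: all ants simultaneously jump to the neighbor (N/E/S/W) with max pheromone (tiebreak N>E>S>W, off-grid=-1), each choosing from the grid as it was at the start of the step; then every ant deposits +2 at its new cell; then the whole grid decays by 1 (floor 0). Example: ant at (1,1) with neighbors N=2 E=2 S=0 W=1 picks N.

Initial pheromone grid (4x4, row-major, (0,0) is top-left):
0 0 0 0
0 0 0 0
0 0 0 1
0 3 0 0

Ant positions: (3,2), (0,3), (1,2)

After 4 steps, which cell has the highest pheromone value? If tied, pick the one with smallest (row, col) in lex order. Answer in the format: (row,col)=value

Step 1: ant0:(3,2)->W->(3,1) | ant1:(0,3)->S->(1,3) | ant2:(1,2)->N->(0,2)
  grid max=4 at (3,1)
Step 2: ant0:(3,1)->N->(2,1) | ant1:(1,3)->N->(0,3) | ant2:(0,2)->E->(0,3)
  grid max=3 at (0,3)
Step 3: ant0:(2,1)->S->(3,1) | ant1:(0,3)->S->(1,3) | ant2:(0,3)->S->(1,3)
  grid max=4 at (3,1)
Step 4: ant0:(3,1)->N->(2,1) | ant1:(1,3)->N->(0,3) | ant2:(1,3)->N->(0,3)
  grid max=5 at (0,3)
Final grid:
  0 0 0 5
  0 0 0 2
  0 1 0 0
  0 3 0 0
Max pheromone 5 at (0,3)

Answer: (0,3)=5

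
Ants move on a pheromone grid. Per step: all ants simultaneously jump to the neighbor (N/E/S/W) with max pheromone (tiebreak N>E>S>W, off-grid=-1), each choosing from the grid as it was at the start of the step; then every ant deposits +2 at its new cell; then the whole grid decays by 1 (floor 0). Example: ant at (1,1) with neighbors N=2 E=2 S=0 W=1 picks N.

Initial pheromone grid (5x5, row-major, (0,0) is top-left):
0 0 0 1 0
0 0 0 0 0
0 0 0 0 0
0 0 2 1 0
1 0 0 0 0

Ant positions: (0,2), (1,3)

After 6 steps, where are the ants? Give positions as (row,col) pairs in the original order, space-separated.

Step 1: ant0:(0,2)->E->(0,3) | ant1:(1,3)->N->(0,3)
  grid max=4 at (0,3)
Step 2: ant0:(0,3)->E->(0,4) | ant1:(0,3)->E->(0,4)
  grid max=3 at (0,3)
Step 3: ant0:(0,4)->W->(0,3) | ant1:(0,4)->W->(0,3)
  grid max=6 at (0,3)
Step 4: ant0:(0,3)->E->(0,4) | ant1:(0,3)->E->(0,4)
  grid max=5 at (0,3)
Step 5: ant0:(0,4)->W->(0,3) | ant1:(0,4)->W->(0,3)
  grid max=8 at (0,3)
Step 6: ant0:(0,3)->E->(0,4) | ant1:(0,3)->E->(0,4)
  grid max=7 at (0,3)

(0,4) (0,4)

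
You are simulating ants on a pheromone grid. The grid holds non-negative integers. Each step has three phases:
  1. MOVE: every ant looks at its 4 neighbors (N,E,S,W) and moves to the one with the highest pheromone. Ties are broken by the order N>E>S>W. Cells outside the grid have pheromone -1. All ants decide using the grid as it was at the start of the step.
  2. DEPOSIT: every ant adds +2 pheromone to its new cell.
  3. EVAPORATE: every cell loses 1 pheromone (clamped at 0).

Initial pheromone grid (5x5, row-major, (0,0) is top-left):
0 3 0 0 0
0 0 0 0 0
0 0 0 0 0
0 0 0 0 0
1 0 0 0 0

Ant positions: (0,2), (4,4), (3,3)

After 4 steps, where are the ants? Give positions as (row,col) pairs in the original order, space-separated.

Step 1: ant0:(0,2)->W->(0,1) | ant1:(4,4)->N->(3,4) | ant2:(3,3)->N->(2,3)
  grid max=4 at (0,1)
Step 2: ant0:(0,1)->E->(0,2) | ant1:(3,4)->N->(2,4) | ant2:(2,3)->N->(1,3)
  grid max=3 at (0,1)
Step 3: ant0:(0,2)->W->(0,1) | ant1:(2,4)->N->(1,4) | ant2:(1,3)->N->(0,3)
  grid max=4 at (0,1)
Step 4: ant0:(0,1)->E->(0,2) | ant1:(1,4)->N->(0,4) | ant2:(0,3)->E->(0,4)
  grid max=3 at (0,1)

(0,2) (0,4) (0,4)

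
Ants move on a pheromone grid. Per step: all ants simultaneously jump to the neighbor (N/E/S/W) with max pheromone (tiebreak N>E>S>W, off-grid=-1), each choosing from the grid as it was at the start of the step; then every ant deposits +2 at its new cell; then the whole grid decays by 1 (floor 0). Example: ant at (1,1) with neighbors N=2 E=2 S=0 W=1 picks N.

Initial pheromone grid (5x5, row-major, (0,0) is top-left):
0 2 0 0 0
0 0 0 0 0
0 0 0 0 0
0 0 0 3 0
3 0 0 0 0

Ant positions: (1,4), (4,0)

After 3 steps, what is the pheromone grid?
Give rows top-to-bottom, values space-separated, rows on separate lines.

After step 1: ants at (0,4),(3,0)
  0 1 0 0 1
  0 0 0 0 0
  0 0 0 0 0
  1 0 0 2 0
  2 0 0 0 0
After step 2: ants at (1,4),(4,0)
  0 0 0 0 0
  0 0 0 0 1
  0 0 0 0 0
  0 0 0 1 0
  3 0 0 0 0
After step 3: ants at (0,4),(3,0)
  0 0 0 0 1
  0 0 0 0 0
  0 0 0 0 0
  1 0 0 0 0
  2 0 0 0 0

0 0 0 0 1
0 0 0 0 0
0 0 0 0 0
1 0 0 0 0
2 0 0 0 0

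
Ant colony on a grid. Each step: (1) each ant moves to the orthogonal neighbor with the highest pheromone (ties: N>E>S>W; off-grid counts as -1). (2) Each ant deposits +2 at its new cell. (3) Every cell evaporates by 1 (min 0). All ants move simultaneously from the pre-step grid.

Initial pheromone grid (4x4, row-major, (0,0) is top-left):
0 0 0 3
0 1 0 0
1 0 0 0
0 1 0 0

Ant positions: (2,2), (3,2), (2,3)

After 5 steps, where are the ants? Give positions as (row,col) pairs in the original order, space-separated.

Step 1: ant0:(2,2)->N->(1,2) | ant1:(3,2)->W->(3,1) | ant2:(2,3)->N->(1,3)
  grid max=2 at (0,3)
Step 2: ant0:(1,2)->E->(1,3) | ant1:(3,1)->N->(2,1) | ant2:(1,3)->N->(0,3)
  grid max=3 at (0,3)
Step 3: ant0:(1,3)->N->(0,3) | ant1:(2,1)->S->(3,1) | ant2:(0,3)->S->(1,3)
  grid max=4 at (0,3)
Step 4: ant0:(0,3)->S->(1,3) | ant1:(3,1)->N->(2,1) | ant2:(1,3)->N->(0,3)
  grid max=5 at (0,3)
Step 5: ant0:(1,3)->N->(0,3) | ant1:(2,1)->S->(3,1) | ant2:(0,3)->S->(1,3)
  grid max=6 at (0,3)

(0,3) (3,1) (1,3)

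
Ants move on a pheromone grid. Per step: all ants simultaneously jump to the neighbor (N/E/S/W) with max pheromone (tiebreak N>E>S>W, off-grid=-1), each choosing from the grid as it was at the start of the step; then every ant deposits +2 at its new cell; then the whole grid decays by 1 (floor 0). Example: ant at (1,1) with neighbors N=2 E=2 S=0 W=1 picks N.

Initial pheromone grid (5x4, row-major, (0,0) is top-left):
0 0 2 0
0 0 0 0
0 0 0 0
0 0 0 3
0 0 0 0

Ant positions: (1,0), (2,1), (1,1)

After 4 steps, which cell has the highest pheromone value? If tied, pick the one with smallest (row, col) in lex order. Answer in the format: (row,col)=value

Step 1: ant0:(1,0)->N->(0,0) | ant1:(2,1)->N->(1,1) | ant2:(1,1)->N->(0,1)
  grid max=2 at (3,3)
Step 2: ant0:(0,0)->E->(0,1) | ant1:(1,1)->N->(0,1) | ant2:(0,1)->E->(0,2)
  grid max=4 at (0,1)
Step 3: ant0:(0,1)->E->(0,2) | ant1:(0,1)->E->(0,2) | ant2:(0,2)->W->(0,1)
  grid max=5 at (0,1)
Step 4: ant0:(0,2)->W->(0,1) | ant1:(0,2)->W->(0,1) | ant2:(0,1)->E->(0,2)
  grid max=8 at (0,1)
Final grid:
  0 8 6 0
  0 0 0 0
  0 0 0 0
  0 0 0 0
  0 0 0 0
Max pheromone 8 at (0,1)

Answer: (0,1)=8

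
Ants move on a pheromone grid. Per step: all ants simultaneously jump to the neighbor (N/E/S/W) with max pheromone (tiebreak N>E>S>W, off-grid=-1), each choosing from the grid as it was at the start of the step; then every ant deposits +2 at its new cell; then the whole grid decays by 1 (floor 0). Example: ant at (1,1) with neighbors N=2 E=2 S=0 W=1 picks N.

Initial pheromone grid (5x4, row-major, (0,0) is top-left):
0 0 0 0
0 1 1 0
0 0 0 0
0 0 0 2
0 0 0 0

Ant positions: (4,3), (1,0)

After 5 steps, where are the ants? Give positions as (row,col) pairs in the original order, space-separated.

Step 1: ant0:(4,3)->N->(3,3) | ant1:(1,0)->E->(1,1)
  grid max=3 at (3,3)
Step 2: ant0:(3,3)->N->(2,3) | ant1:(1,1)->N->(0,1)
  grid max=2 at (3,3)
Step 3: ant0:(2,3)->S->(3,3) | ant1:(0,1)->S->(1,1)
  grid max=3 at (3,3)
Step 4: ant0:(3,3)->N->(2,3) | ant1:(1,1)->N->(0,1)
  grid max=2 at (3,3)
Step 5: ant0:(2,3)->S->(3,3) | ant1:(0,1)->S->(1,1)
  grid max=3 at (3,3)

(3,3) (1,1)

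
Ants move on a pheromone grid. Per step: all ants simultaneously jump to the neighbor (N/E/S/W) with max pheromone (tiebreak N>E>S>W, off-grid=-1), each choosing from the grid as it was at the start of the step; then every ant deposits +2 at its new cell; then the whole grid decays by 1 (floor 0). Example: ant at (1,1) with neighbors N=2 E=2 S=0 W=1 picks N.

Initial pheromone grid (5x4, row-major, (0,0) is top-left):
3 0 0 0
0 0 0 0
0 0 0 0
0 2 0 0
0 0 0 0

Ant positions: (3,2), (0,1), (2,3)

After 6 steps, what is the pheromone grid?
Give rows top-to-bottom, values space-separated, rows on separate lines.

After step 1: ants at (3,1),(0,0),(1,3)
  4 0 0 0
  0 0 0 1
  0 0 0 0
  0 3 0 0
  0 0 0 0
After step 2: ants at (2,1),(0,1),(0,3)
  3 1 0 1
  0 0 0 0
  0 1 0 0
  0 2 0 0
  0 0 0 0
After step 3: ants at (3,1),(0,0),(1,3)
  4 0 0 0
  0 0 0 1
  0 0 0 0
  0 3 0 0
  0 0 0 0
After step 4: ants at (2,1),(0,1),(0,3)
  3 1 0 1
  0 0 0 0
  0 1 0 0
  0 2 0 0
  0 0 0 0
After step 5: ants at (3,1),(0,0),(1,3)
  4 0 0 0
  0 0 0 1
  0 0 0 0
  0 3 0 0
  0 0 0 0
After step 6: ants at (2,1),(0,1),(0,3)
  3 1 0 1
  0 0 0 0
  0 1 0 0
  0 2 0 0
  0 0 0 0

3 1 0 1
0 0 0 0
0 1 0 0
0 2 0 0
0 0 0 0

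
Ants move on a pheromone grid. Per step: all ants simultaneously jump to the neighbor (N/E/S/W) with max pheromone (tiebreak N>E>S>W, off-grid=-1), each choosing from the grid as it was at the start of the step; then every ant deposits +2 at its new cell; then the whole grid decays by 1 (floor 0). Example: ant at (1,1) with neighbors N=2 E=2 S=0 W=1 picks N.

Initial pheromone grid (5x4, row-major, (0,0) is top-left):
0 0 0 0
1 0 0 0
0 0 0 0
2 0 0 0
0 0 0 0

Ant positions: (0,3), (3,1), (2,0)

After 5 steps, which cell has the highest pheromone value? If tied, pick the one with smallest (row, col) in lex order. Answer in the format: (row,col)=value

Step 1: ant0:(0,3)->S->(1,3) | ant1:(3,1)->W->(3,0) | ant2:(2,0)->S->(3,0)
  grid max=5 at (3,0)
Step 2: ant0:(1,3)->N->(0,3) | ant1:(3,0)->N->(2,0) | ant2:(3,0)->N->(2,0)
  grid max=4 at (3,0)
Step 3: ant0:(0,3)->S->(1,3) | ant1:(2,0)->S->(3,0) | ant2:(2,0)->S->(3,0)
  grid max=7 at (3,0)
Step 4: ant0:(1,3)->N->(0,3) | ant1:(3,0)->N->(2,0) | ant2:(3,0)->N->(2,0)
  grid max=6 at (3,0)
Step 5: ant0:(0,3)->S->(1,3) | ant1:(2,0)->S->(3,0) | ant2:(2,0)->S->(3,0)
  grid max=9 at (3,0)
Final grid:
  0 0 0 0
  0 0 0 1
  4 0 0 0
  9 0 0 0
  0 0 0 0
Max pheromone 9 at (3,0)

Answer: (3,0)=9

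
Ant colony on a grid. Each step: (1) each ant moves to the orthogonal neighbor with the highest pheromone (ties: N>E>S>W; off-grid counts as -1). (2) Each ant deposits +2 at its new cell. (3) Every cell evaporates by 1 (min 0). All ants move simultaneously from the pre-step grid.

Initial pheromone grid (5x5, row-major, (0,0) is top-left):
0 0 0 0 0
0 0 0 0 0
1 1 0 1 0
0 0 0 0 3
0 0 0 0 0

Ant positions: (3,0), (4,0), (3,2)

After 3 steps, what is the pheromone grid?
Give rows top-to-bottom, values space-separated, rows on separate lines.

After step 1: ants at (2,0),(3,0),(2,2)
  0 0 0 0 0
  0 0 0 0 0
  2 0 1 0 0
  1 0 0 0 2
  0 0 0 0 0
After step 2: ants at (3,0),(2,0),(1,2)
  0 0 0 0 0
  0 0 1 0 0
  3 0 0 0 0
  2 0 0 0 1
  0 0 0 0 0
After step 3: ants at (2,0),(3,0),(0,2)
  0 0 1 0 0
  0 0 0 0 0
  4 0 0 0 0
  3 0 0 0 0
  0 0 0 0 0

0 0 1 0 0
0 0 0 0 0
4 0 0 0 0
3 0 0 0 0
0 0 0 0 0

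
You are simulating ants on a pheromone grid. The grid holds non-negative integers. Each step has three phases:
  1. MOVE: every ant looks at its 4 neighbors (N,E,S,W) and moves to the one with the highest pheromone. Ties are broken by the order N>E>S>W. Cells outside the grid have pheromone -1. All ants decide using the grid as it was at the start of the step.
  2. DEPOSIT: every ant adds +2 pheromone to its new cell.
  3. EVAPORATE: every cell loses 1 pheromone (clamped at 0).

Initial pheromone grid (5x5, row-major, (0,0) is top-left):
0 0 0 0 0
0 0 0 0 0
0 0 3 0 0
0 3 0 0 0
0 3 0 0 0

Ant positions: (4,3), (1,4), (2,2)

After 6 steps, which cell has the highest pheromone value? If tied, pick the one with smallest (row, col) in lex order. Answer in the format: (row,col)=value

Step 1: ant0:(4,3)->N->(3,3) | ant1:(1,4)->N->(0,4) | ant2:(2,2)->N->(1,2)
  grid max=2 at (2,2)
Step 2: ant0:(3,3)->N->(2,3) | ant1:(0,4)->S->(1,4) | ant2:(1,2)->S->(2,2)
  grid max=3 at (2,2)
Step 3: ant0:(2,3)->W->(2,2) | ant1:(1,4)->N->(0,4) | ant2:(2,2)->E->(2,3)
  grid max=4 at (2,2)
Step 4: ant0:(2,2)->E->(2,3) | ant1:(0,4)->S->(1,4) | ant2:(2,3)->W->(2,2)
  grid max=5 at (2,2)
Step 5: ant0:(2,3)->W->(2,2) | ant1:(1,4)->N->(0,4) | ant2:(2,2)->E->(2,3)
  grid max=6 at (2,2)
Step 6: ant0:(2,2)->E->(2,3) | ant1:(0,4)->S->(1,4) | ant2:(2,3)->W->(2,2)
  grid max=7 at (2,2)
Final grid:
  0 0 0 0 0
  0 0 0 0 1
  0 0 7 5 0
  0 0 0 0 0
  0 0 0 0 0
Max pheromone 7 at (2,2)

Answer: (2,2)=7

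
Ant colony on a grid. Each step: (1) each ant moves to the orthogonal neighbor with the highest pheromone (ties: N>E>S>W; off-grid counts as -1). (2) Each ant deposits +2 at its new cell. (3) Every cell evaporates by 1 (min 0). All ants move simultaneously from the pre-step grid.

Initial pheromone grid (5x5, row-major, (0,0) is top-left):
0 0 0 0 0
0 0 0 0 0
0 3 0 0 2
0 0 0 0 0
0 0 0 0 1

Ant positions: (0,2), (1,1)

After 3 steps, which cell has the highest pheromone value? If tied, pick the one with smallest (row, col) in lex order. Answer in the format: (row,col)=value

Step 1: ant0:(0,2)->E->(0,3) | ant1:(1,1)->S->(2,1)
  grid max=4 at (2,1)
Step 2: ant0:(0,3)->E->(0,4) | ant1:(2,1)->N->(1,1)
  grid max=3 at (2,1)
Step 3: ant0:(0,4)->S->(1,4) | ant1:(1,1)->S->(2,1)
  grid max=4 at (2,1)
Final grid:
  0 0 0 0 0
  0 0 0 0 1
  0 4 0 0 0
  0 0 0 0 0
  0 0 0 0 0
Max pheromone 4 at (2,1)

Answer: (2,1)=4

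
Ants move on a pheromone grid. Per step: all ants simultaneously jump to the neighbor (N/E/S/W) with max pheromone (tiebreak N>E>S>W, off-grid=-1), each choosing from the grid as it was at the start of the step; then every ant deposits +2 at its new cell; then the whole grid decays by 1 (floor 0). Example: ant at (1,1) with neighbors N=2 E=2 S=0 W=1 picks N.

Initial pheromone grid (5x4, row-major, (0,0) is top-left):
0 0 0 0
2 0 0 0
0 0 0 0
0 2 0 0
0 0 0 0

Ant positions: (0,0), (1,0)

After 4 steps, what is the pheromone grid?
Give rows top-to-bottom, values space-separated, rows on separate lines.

After step 1: ants at (1,0),(0,0)
  1 0 0 0
  3 0 0 0
  0 0 0 0
  0 1 0 0
  0 0 0 0
After step 2: ants at (0,0),(1,0)
  2 0 0 0
  4 0 0 0
  0 0 0 0
  0 0 0 0
  0 0 0 0
After step 3: ants at (1,0),(0,0)
  3 0 0 0
  5 0 0 0
  0 0 0 0
  0 0 0 0
  0 0 0 0
After step 4: ants at (0,0),(1,0)
  4 0 0 0
  6 0 0 0
  0 0 0 0
  0 0 0 0
  0 0 0 0

4 0 0 0
6 0 0 0
0 0 0 0
0 0 0 0
0 0 0 0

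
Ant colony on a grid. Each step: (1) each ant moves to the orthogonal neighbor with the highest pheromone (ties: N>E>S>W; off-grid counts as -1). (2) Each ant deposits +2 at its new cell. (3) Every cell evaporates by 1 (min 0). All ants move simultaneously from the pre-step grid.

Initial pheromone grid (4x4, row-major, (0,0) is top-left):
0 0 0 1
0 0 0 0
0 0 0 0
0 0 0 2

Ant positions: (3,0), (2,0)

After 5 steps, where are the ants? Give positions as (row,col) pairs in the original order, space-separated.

Step 1: ant0:(3,0)->N->(2,0) | ant1:(2,0)->N->(1,0)
  grid max=1 at (1,0)
Step 2: ant0:(2,0)->N->(1,0) | ant1:(1,0)->S->(2,0)
  grid max=2 at (1,0)
Step 3: ant0:(1,0)->S->(2,0) | ant1:(2,0)->N->(1,0)
  grid max=3 at (1,0)
Step 4: ant0:(2,0)->N->(1,0) | ant1:(1,0)->S->(2,0)
  grid max=4 at (1,0)
Step 5: ant0:(1,0)->S->(2,0) | ant1:(2,0)->N->(1,0)
  grid max=5 at (1,0)

(2,0) (1,0)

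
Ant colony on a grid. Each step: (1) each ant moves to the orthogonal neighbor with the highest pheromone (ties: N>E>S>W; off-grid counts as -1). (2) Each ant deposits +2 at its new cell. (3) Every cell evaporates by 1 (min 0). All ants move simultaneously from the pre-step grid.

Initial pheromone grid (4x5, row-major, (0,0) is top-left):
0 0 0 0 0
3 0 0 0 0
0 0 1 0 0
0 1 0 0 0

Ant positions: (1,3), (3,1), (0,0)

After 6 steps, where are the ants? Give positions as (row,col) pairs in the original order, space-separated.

Step 1: ant0:(1,3)->N->(0,3) | ant1:(3,1)->N->(2,1) | ant2:(0,0)->S->(1,0)
  grid max=4 at (1,0)
Step 2: ant0:(0,3)->E->(0,4) | ant1:(2,1)->N->(1,1) | ant2:(1,0)->N->(0,0)
  grid max=3 at (1,0)
Step 3: ant0:(0,4)->S->(1,4) | ant1:(1,1)->W->(1,0) | ant2:(0,0)->S->(1,0)
  grid max=6 at (1,0)
Step 4: ant0:(1,4)->N->(0,4) | ant1:(1,0)->N->(0,0) | ant2:(1,0)->N->(0,0)
  grid max=5 at (1,0)
Step 5: ant0:(0,4)->S->(1,4) | ant1:(0,0)->S->(1,0) | ant2:(0,0)->S->(1,0)
  grid max=8 at (1,0)
Step 6: ant0:(1,4)->N->(0,4) | ant1:(1,0)->N->(0,0) | ant2:(1,0)->N->(0,0)
  grid max=7 at (1,0)

(0,4) (0,0) (0,0)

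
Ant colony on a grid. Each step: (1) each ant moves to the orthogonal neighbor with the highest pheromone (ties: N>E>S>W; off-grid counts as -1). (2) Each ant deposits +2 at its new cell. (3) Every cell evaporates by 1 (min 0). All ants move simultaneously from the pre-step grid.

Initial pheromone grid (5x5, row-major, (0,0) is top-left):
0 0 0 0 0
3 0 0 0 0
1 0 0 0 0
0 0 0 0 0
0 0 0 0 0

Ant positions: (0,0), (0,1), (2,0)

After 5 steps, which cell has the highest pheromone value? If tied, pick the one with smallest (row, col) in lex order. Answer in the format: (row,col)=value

Answer: (1,0)=10

Derivation:
Step 1: ant0:(0,0)->S->(1,0) | ant1:(0,1)->E->(0,2) | ant2:(2,0)->N->(1,0)
  grid max=6 at (1,0)
Step 2: ant0:(1,0)->N->(0,0) | ant1:(0,2)->E->(0,3) | ant2:(1,0)->N->(0,0)
  grid max=5 at (1,0)
Step 3: ant0:(0,0)->S->(1,0) | ant1:(0,3)->E->(0,4) | ant2:(0,0)->S->(1,0)
  grid max=8 at (1,0)
Step 4: ant0:(1,0)->N->(0,0) | ant1:(0,4)->S->(1,4) | ant2:(1,0)->N->(0,0)
  grid max=7 at (1,0)
Step 5: ant0:(0,0)->S->(1,0) | ant1:(1,4)->N->(0,4) | ant2:(0,0)->S->(1,0)
  grid max=10 at (1,0)
Final grid:
  4 0 0 0 1
  10 0 0 0 0
  0 0 0 0 0
  0 0 0 0 0
  0 0 0 0 0
Max pheromone 10 at (1,0)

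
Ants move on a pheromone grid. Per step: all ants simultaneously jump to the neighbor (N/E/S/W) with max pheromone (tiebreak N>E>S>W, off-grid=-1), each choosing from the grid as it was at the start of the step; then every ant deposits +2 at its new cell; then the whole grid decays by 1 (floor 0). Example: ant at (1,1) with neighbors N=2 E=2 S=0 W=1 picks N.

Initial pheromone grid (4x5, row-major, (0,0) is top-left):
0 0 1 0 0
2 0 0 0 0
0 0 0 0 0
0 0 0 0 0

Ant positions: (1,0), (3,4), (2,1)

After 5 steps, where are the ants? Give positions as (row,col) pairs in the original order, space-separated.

Step 1: ant0:(1,0)->N->(0,0) | ant1:(3,4)->N->(2,4) | ant2:(2,1)->N->(1,1)
  grid max=1 at (0,0)
Step 2: ant0:(0,0)->S->(1,0) | ant1:(2,4)->N->(1,4) | ant2:(1,1)->W->(1,0)
  grid max=4 at (1,0)
Step 3: ant0:(1,0)->N->(0,0) | ant1:(1,4)->N->(0,4) | ant2:(1,0)->N->(0,0)
  grid max=3 at (0,0)
Step 4: ant0:(0,0)->S->(1,0) | ant1:(0,4)->S->(1,4) | ant2:(0,0)->S->(1,0)
  grid max=6 at (1,0)
Step 5: ant0:(1,0)->N->(0,0) | ant1:(1,4)->N->(0,4) | ant2:(1,0)->N->(0,0)
  grid max=5 at (0,0)

(0,0) (0,4) (0,0)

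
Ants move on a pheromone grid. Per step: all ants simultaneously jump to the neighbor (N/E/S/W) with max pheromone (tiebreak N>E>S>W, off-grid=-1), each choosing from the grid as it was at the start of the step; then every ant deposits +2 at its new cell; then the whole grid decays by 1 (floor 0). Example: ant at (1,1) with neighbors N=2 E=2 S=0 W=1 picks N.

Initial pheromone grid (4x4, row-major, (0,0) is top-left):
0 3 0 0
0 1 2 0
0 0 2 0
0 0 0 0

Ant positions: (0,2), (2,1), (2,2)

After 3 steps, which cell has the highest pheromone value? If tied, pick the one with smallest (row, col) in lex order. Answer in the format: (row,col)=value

Step 1: ant0:(0,2)->W->(0,1) | ant1:(2,1)->E->(2,2) | ant2:(2,2)->N->(1,2)
  grid max=4 at (0,1)
Step 2: ant0:(0,1)->E->(0,2) | ant1:(2,2)->N->(1,2) | ant2:(1,2)->S->(2,2)
  grid max=4 at (1,2)
Step 3: ant0:(0,2)->S->(1,2) | ant1:(1,2)->S->(2,2) | ant2:(2,2)->N->(1,2)
  grid max=7 at (1,2)
Final grid:
  0 2 0 0
  0 0 7 0
  0 0 5 0
  0 0 0 0
Max pheromone 7 at (1,2)

Answer: (1,2)=7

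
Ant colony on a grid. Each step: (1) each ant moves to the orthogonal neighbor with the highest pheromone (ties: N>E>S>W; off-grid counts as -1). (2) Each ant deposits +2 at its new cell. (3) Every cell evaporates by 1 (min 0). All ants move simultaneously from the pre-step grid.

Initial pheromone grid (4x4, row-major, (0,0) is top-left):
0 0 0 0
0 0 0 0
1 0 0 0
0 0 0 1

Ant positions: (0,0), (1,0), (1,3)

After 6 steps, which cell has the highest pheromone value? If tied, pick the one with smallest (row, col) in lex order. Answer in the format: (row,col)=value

Step 1: ant0:(0,0)->E->(0,1) | ant1:(1,0)->S->(2,0) | ant2:(1,3)->N->(0,3)
  grid max=2 at (2,0)
Step 2: ant0:(0,1)->E->(0,2) | ant1:(2,0)->N->(1,0) | ant2:(0,3)->S->(1,3)
  grid max=1 at (0,2)
Step 3: ant0:(0,2)->E->(0,3) | ant1:(1,0)->S->(2,0) | ant2:(1,3)->N->(0,3)
  grid max=3 at (0,3)
Step 4: ant0:(0,3)->S->(1,3) | ant1:(2,0)->N->(1,0) | ant2:(0,3)->S->(1,3)
  grid max=3 at (1,3)
Step 5: ant0:(1,3)->N->(0,3) | ant1:(1,0)->S->(2,0) | ant2:(1,3)->N->(0,3)
  grid max=5 at (0,3)
Step 6: ant0:(0,3)->S->(1,3) | ant1:(2,0)->N->(1,0) | ant2:(0,3)->S->(1,3)
  grid max=5 at (1,3)
Final grid:
  0 0 0 4
  1 0 0 5
  1 0 0 0
  0 0 0 0
Max pheromone 5 at (1,3)

Answer: (1,3)=5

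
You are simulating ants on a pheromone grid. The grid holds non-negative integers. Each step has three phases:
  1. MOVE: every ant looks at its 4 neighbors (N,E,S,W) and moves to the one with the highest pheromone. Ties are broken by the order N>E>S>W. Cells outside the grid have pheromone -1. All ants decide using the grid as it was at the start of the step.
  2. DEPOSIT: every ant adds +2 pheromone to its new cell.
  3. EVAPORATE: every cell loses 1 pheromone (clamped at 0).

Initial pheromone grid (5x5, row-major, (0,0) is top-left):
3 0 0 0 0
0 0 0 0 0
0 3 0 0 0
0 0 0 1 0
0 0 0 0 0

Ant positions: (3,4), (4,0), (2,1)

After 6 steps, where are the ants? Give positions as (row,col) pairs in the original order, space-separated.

Step 1: ant0:(3,4)->W->(3,3) | ant1:(4,0)->N->(3,0) | ant2:(2,1)->N->(1,1)
  grid max=2 at (0,0)
Step 2: ant0:(3,3)->N->(2,3) | ant1:(3,0)->N->(2,0) | ant2:(1,1)->S->(2,1)
  grid max=3 at (2,1)
Step 3: ant0:(2,3)->S->(3,3) | ant1:(2,0)->E->(2,1) | ant2:(2,1)->W->(2,0)
  grid max=4 at (2,1)
Step 4: ant0:(3,3)->N->(2,3) | ant1:(2,1)->W->(2,0) | ant2:(2,0)->E->(2,1)
  grid max=5 at (2,1)
Step 5: ant0:(2,3)->S->(3,3) | ant1:(2,0)->E->(2,1) | ant2:(2,1)->W->(2,0)
  grid max=6 at (2,1)
Step 6: ant0:(3,3)->N->(2,3) | ant1:(2,1)->W->(2,0) | ant2:(2,0)->E->(2,1)
  grid max=7 at (2,1)

(2,3) (2,0) (2,1)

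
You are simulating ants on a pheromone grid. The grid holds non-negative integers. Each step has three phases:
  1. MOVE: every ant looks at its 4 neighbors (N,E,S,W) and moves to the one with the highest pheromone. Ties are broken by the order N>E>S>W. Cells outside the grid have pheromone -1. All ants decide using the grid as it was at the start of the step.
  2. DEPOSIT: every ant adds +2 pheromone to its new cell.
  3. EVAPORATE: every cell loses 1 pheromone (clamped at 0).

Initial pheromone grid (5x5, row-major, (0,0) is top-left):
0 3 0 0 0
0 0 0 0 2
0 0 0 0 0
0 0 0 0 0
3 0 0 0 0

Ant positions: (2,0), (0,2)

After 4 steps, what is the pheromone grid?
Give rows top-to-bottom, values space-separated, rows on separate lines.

After step 1: ants at (1,0),(0,1)
  0 4 0 0 0
  1 0 0 0 1
  0 0 0 0 0
  0 0 0 0 0
  2 0 0 0 0
After step 2: ants at (0,0),(0,2)
  1 3 1 0 0
  0 0 0 0 0
  0 0 0 0 0
  0 0 0 0 0
  1 0 0 0 0
After step 3: ants at (0,1),(0,1)
  0 6 0 0 0
  0 0 0 0 0
  0 0 0 0 0
  0 0 0 0 0
  0 0 0 0 0
After step 4: ants at (0,2),(0,2)
  0 5 3 0 0
  0 0 0 0 0
  0 0 0 0 0
  0 0 0 0 0
  0 0 0 0 0

0 5 3 0 0
0 0 0 0 0
0 0 0 0 0
0 0 0 0 0
0 0 0 0 0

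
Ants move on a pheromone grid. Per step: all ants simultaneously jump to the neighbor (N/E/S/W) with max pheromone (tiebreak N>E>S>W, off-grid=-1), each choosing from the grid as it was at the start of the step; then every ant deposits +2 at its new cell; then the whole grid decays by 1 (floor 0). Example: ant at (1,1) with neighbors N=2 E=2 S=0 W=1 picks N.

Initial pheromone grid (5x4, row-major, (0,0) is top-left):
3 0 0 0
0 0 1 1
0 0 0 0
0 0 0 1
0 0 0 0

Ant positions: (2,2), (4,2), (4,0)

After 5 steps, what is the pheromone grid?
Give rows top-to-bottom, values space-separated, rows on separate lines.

After step 1: ants at (1,2),(3,2),(3,0)
  2 0 0 0
  0 0 2 0
  0 0 0 0
  1 0 1 0
  0 0 0 0
After step 2: ants at (0,2),(2,2),(2,0)
  1 0 1 0
  0 0 1 0
  1 0 1 0
  0 0 0 0
  0 0 0 0
After step 3: ants at (1,2),(1,2),(1,0)
  0 0 0 0
  1 0 4 0
  0 0 0 0
  0 0 0 0
  0 0 0 0
After step 4: ants at (0,2),(0,2),(0,0)
  1 0 3 0
  0 0 3 0
  0 0 0 0
  0 0 0 0
  0 0 0 0
After step 5: ants at (1,2),(1,2),(0,1)
  0 1 2 0
  0 0 6 0
  0 0 0 0
  0 0 0 0
  0 0 0 0

0 1 2 0
0 0 6 0
0 0 0 0
0 0 0 0
0 0 0 0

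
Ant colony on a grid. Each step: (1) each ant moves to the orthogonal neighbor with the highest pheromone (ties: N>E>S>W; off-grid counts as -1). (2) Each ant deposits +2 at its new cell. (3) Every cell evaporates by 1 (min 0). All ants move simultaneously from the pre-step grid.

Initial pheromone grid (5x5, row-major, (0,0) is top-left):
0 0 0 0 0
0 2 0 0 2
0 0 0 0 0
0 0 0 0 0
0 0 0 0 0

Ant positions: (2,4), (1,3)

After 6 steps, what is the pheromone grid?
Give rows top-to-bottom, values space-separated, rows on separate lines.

After step 1: ants at (1,4),(1,4)
  0 0 0 0 0
  0 1 0 0 5
  0 0 0 0 0
  0 0 0 0 0
  0 0 0 0 0
After step 2: ants at (0,4),(0,4)
  0 0 0 0 3
  0 0 0 0 4
  0 0 0 0 0
  0 0 0 0 0
  0 0 0 0 0
After step 3: ants at (1,4),(1,4)
  0 0 0 0 2
  0 0 0 0 7
  0 0 0 0 0
  0 0 0 0 0
  0 0 0 0 0
After step 4: ants at (0,4),(0,4)
  0 0 0 0 5
  0 0 0 0 6
  0 0 0 0 0
  0 0 0 0 0
  0 0 0 0 0
After step 5: ants at (1,4),(1,4)
  0 0 0 0 4
  0 0 0 0 9
  0 0 0 0 0
  0 0 0 0 0
  0 0 0 0 0
After step 6: ants at (0,4),(0,4)
  0 0 0 0 7
  0 0 0 0 8
  0 0 0 0 0
  0 0 0 0 0
  0 0 0 0 0

0 0 0 0 7
0 0 0 0 8
0 0 0 0 0
0 0 0 0 0
0 0 0 0 0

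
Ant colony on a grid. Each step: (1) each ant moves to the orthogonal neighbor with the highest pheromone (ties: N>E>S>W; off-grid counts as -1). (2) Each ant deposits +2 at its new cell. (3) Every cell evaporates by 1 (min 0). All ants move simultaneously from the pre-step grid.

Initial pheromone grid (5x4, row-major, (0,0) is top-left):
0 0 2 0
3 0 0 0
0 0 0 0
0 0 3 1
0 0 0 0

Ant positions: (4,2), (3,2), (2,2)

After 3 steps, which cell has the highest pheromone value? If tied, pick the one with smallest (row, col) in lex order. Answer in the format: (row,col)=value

Step 1: ant0:(4,2)->N->(3,2) | ant1:(3,2)->E->(3,3) | ant2:(2,2)->S->(3,2)
  grid max=6 at (3,2)
Step 2: ant0:(3,2)->E->(3,3) | ant1:(3,3)->W->(3,2) | ant2:(3,2)->E->(3,3)
  grid max=7 at (3,2)
Step 3: ant0:(3,3)->W->(3,2) | ant1:(3,2)->E->(3,3) | ant2:(3,3)->W->(3,2)
  grid max=10 at (3,2)
Final grid:
  0 0 0 0
  0 0 0 0
  0 0 0 0
  0 0 10 6
  0 0 0 0
Max pheromone 10 at (3,2)

Answer: (3,2)=10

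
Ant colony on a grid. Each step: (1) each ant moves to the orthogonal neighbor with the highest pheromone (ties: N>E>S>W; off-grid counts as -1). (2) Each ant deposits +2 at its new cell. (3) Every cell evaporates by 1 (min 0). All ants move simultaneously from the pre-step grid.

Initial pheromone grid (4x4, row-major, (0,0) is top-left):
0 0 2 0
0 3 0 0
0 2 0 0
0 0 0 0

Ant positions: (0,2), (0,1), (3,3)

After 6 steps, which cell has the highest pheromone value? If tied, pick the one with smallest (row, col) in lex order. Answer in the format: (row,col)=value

Step 1: ant0:(0,2)->E->(0,3) | ant1:(0,1)->S->(1,1) | ant2:(3,3)->N->(2,3)
  grid max=4 at (1,1)
Step 2: ant0:(0,3)->W->(0,2) | ant1:(1,1)->S->(2,1) | ant2:(2,3)->N->(1,3)
  grid max=3 at (1,1)
Step 3: ant0:(0,2)->E->(0,3) | ant1:(2,1)->N->(1,1) | ant2:(1,3)->N->(0,3)
  grid max=4 at (1,1)
Step 4: ant0:(0,3)->W->(0,2) | ant1:(1,1)->S->(2,1) | ant2:(0,3)->W->(0,2)
  grid max=4 at (0,2)
Step 5: ant0:(0,2)->E->(0,3) | ant1:(2,1)->N->(1,1) | ant2:(0,2)->E->(0,3)
  grid max=5 at (0,3)
Step 6: ant0:(0,3)->W->(0,2) | ant1:(1,1)->S->(2,1) | ant2:(0,3)->W->(0,2)
  grid max=6 at (0,2)
Final grid:
  0 0 6 4
  0 3 0 0
  0 2 0 0
  0 0 0 0
Max pheromone 6 at (0,2)

Answer: (0,2)=6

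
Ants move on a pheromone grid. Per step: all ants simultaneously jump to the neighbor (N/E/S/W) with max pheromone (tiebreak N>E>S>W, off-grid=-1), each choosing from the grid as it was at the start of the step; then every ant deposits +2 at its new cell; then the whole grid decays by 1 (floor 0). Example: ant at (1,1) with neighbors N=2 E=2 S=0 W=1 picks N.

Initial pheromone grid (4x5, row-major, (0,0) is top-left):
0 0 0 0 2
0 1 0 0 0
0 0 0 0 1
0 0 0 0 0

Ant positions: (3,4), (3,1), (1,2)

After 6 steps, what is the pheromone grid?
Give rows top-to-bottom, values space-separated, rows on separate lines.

After step 1: ants at (2,4),(2,1),(1,1)
  0 0 0 0 1
  0 2 0 0 0
  0 1 0 0 2
  0 0 0 0 0
After step 2: ants at (1,4),(1,1),(2,1)
  0 0 0 0 0
  0 3 0 0 1
  0 2 0 0 1
  0 0 0 0 0
After step 3: ants at (2,4),(2,1),(1,1)
  0 0 0 0 0
  0 4 0 0 0
  0 3 0 0 2
  0 0 0 0 0
After step 4: ants at (1,4),(1,1),(2,1)
  0 0 0 0 0
  0 5 0 0 1
  0 4 0 0 1
  0 0 0 0 0
After step 5: ants at (2,4),(2,1),(1,1)
  0 0 0 0 0
  0 6 0 0 0
  0 5 0 0 2
  0 0 0 0 0
After step 6: ants at (1,4),(1,1),(2,1)
  0 0 0 0 0
  0 7 0 0 1
  0 6 0 0 1
  0 0 0 0 0

0 0 0 0 0
0 7 0 0 1
0 6 0 0 1
0 0 0 0 0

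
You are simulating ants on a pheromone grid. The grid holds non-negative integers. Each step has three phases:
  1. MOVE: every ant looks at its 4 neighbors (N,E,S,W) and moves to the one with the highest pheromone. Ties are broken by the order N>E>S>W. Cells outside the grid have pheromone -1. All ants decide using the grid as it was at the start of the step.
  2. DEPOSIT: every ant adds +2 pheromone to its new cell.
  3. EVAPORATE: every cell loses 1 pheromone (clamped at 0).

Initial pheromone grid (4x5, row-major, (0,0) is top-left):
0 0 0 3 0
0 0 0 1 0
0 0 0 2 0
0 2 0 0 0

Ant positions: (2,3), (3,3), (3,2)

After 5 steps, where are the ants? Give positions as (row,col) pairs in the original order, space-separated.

Step 1: ant0:(2,3)->N->(1,3) | ant1:(3,3)->N->(2,3) | ant2:(3,2)->W->(3,1)
  grid max=3 at (2,3)
Step 2: ant0:(1,3)->S->(2,3) | ant1:(2,3)->N->(1,3) | ant2:(3,1)->N->(2,1)
  grid max=4 at (2,3)
Step 3: ant0:(2,3)->N->(1,3) | ant1:(1,3)->S->(2,3) | ant2:(2,1)->S->(3,1)
  grid max=5 at (2,3)
Step 4: ant0:(1,3)->S->(2,3) | ant1:(2,3)->N->(1,3) | ant2:(3,1)->N->(2,1)
  grid max=6 at (2,3)
Step 5: ant0:(2,3)->N->(1,3) | ant1:(1,3)->S->(2,3) | ant2:(2,1)->S->(3,1)
  grid max=7 at (2,3)

(1,3) (2,3) (3,1)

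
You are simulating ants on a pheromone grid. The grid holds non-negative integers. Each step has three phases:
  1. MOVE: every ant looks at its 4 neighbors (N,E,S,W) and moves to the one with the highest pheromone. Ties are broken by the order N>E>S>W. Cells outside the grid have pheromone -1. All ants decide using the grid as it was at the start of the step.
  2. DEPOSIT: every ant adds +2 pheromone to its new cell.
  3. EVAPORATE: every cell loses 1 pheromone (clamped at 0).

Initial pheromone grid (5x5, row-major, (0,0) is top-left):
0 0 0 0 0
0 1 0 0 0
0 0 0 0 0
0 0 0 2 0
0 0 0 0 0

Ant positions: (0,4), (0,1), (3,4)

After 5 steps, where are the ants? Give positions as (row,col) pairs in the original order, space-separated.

Step 1: ant0:(0,4)->S->(1,4) | ant1:(0,1)->S->(1,1) | ant2:(3,4)->W->(3,3)
  grid max=3 at (3,3)
Step 2: ant0:(1,4)->N->(0,4) | ant1:(1,1)->N->(0,1) | ant2:(3,3)->N->(2,3)
  grid max=2 at (3,3)
Step 3: ant0:(0,4)->S->(1,4) | ant1:(0,1)->S->(1,1) | ant2:(2,3)->S->(3,3)
  grid max=3 at (3,3)
Step 4: ant0:(1,4)->N->(0,4) | ant1:(1,1)->N->(0,1) | ant2:(3,3)->N->(2,3)
  grid max=2 at (3,3)
Step 5: ant0:(0,4)->S->(1,4) | ant1:(0,1)->S->(1,1) | ant2:(2,3)->S->(3,3)
  grid max=3 at (3,3)

(1,4) (1,1) (3,3)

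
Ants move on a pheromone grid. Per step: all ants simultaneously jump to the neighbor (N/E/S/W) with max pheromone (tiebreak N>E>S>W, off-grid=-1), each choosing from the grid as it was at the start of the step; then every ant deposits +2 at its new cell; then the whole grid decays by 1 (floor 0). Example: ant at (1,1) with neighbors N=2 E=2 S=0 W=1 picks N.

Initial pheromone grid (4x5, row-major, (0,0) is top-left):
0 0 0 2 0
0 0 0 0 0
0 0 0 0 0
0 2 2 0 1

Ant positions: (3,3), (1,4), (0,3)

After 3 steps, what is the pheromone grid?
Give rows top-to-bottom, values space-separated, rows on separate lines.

After step 1: ants at (3,2),(0,4),(0,4)
  0 0 0 1 3
  0 0 0 0 0
  0 0 0 0 0
  0 1 3 0 0
After step 2: ants at (3,1),(0,3),(0,3)
  0 0 0 4 2
  0 0 0 0 0
  0 0 0 0 0
  0 2 2 0 0
After step 3: ants at (3,2),(0,4),(0,4)
  0 0 0 3 5
  0 0 0 0 0
  0 0 0 0 0
  0 1 3 0 0

0 0 0 3 5
0 0 0 0 0
0 0 0 0 0
0 1 3 0 0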